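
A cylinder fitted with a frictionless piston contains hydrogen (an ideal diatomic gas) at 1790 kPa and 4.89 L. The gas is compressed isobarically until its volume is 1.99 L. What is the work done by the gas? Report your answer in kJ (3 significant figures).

Isobaric: W = P ΔV.
W = (1790 kPa)(1.99 − 4.89 L) = (1790)(-2.9) = -5191 J.

W ≈ -5.19 kJ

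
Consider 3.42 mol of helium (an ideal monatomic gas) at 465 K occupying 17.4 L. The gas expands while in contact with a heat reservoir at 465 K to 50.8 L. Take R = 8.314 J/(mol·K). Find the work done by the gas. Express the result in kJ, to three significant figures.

Isothermal: W = nRT ln(V₂/V₁).
W = (3.42)(8.314)(465) × ln(50.8/17.4)
  = 13222 × 1.071
W_by_gas = 14166 J.

W ≈ 14.2 kJ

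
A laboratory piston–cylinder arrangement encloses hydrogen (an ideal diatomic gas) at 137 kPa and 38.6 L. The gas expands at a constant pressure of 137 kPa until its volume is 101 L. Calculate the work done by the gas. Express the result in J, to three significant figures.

Isobaric: W = P ΔV.
W = (137 kPa)(101 − 38.6 L) = (137)(62.4) = 8549 J.

W ≈ 8550 J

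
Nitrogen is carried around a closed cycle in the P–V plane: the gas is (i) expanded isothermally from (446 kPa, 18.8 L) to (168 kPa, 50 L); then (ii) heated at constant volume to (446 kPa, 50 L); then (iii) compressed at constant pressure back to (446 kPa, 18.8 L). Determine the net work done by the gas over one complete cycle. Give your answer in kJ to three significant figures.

Leg (i): W = PᵢVᵢ ln(V_f/Vᵢ) = (8385) ln(50/18.8) = 8202 J.
Leg (ii): W = 0.
Leg (iii): W = PΔV = (446)(18.8 − 50) = -13915 J.
W_net = 8202 − 13915 = -5713 J.

W_net ≈ -5.71 kJ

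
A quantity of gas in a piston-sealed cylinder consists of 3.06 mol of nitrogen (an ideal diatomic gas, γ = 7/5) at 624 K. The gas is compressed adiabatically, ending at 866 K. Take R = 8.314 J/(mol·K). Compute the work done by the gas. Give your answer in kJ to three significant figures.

W ≈ -15.4 kJ

Adiabatic ⇒ Q = 0, so W_by = −ΔU = nCᵥ(T₁ − T₂).
Cᵥ = 5R/2 = 20.79 J/(mol·K).
W = (3.06)(20.79)(624 − 866) = -15392 J.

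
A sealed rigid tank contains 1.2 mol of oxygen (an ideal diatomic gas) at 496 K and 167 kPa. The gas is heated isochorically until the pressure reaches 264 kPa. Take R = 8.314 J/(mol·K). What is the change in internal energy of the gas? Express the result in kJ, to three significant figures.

ΔU ≈ 7.19 kJ

Constant volume ⇒ W = 0, so Q = ΔU = nCᵥΔT with Cᵥ = 5R/2 = 20.79 J/(mol·K).
At constant V, T₂/T₁ = P₂/P₁ ⇒ ΔT = T₁(P₂/P₁ − 1) = 496·(264/167 − 1) = 288.1 K.
ΔU = (1.2)(20.79)(288.1) = 7186 J.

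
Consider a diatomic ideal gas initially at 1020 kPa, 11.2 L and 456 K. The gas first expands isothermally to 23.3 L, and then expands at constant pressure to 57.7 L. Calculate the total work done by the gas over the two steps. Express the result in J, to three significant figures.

W_total ≈ 25200 J

Step 1 (isothermal): W = P₁V₁ ln(V₂/V₁) = (11424) ln(23.3/11.2) = 8369 J.
After step 1: P = 490.3 kPa, V = 23.3 L, T = 456 K.
Step 2 (isobaric): W = PΔV = (490.3 kPa)(57.7 − 23.3 L) = 16866 J.
W_total = 8369 + 16866 = 25235 J.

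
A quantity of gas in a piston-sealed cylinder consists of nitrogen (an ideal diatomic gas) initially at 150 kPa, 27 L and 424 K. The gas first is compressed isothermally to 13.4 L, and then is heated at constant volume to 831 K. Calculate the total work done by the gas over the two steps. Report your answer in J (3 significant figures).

W_total ≈ -2840 J

Step 1 (isothermal): W = P₁V₁ ln(V₂/V₁) = (4050) ln(13.4/27) = -2837 J.
Step 2 (isochoric): W = 0 (constant volume).
W_total = -2837 + 0 = -2837 J.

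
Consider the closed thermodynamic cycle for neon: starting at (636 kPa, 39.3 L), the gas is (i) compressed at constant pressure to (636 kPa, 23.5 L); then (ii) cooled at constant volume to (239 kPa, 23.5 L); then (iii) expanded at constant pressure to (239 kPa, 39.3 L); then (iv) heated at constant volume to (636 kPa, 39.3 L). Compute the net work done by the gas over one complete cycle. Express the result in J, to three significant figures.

Constant-volume legs do no work.
W(i) = (636)(23.5 − 39.3) = -10049 J; W(iii) = (239)(39.3 − 23.5) = 3776 J.
W_net = -10049 + 3776 = -6273 J (the counter-clockwise enclosed area).

W_net ≈ -6270 J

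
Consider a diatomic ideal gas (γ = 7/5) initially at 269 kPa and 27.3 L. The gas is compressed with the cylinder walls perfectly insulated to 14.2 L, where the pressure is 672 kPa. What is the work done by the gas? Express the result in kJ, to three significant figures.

Adiabatic: W = (P₁V₁ − P₂V₂)/(γ − 1) with γ = 7/5.
P₁V₁ = 7344 J, P₂V₂ = 9542 J.
W = (7344 − 9542) / 0.4 = -5497 J.

W ≈ -5.50 kJ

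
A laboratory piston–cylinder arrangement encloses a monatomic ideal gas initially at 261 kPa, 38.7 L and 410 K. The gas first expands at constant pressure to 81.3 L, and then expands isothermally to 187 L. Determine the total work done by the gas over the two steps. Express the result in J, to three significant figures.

Step 1 (isobaric): W = PΔV = (261 kPa)(81.3 − 38.7 L) = 11119 J.
After step 1: P = 261 kPa, V = 81.3 L, T = 861.3 K.
Step 2 (isothermal): W = P₁V₁ ln(V₂/V₁) = (21219) ln(187/81.3) = 17675 J.
W_total = 11119 + 17675 = 28793 J.

W_total ≈ 28800 J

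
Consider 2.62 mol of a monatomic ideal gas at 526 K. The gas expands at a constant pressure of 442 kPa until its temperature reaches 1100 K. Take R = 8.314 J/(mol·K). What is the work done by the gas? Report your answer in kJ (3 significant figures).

Isobaric: W = P ΔV = nR ΔT.
W = (2.62)(8.314)(1100 − 526) = 12503 J.

W ≈ 12.5 kJ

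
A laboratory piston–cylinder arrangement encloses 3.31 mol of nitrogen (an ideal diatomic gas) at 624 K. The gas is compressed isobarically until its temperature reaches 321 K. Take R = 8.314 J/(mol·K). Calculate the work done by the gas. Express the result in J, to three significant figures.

Isobaric: W = P ΔV = nR ΔT.
W = (3.31)(8.314)(321 − 624) = -8338 J.

W ≈ -8340 J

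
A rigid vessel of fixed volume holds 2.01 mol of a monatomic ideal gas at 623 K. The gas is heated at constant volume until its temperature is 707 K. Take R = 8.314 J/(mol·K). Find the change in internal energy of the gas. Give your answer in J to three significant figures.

ΔU ≈ 2110 J

Constant volume ⇒ W = 0, so Q = ΔU = nCᵥΔT with Cᵥ = 3R/2 = 12.47 J/(mol·K).
ΔU = (2.01)(12.47)(707 − 623) = 2106 J.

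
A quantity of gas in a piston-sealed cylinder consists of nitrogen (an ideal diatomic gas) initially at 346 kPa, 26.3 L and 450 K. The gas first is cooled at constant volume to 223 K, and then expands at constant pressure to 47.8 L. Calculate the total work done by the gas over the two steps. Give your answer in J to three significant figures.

Step 1 (isochoric): W = 0 (constant volume).
After step 1: P = 171.5 kPa (V unchanged).
Step 2 (isobaric): W = PΔV = (171.5 kPa)(47.8 − 26.3 L) = 3686 J.
W_total = 0 + 3686 = 3686 J.

W_total ≈ 3690 J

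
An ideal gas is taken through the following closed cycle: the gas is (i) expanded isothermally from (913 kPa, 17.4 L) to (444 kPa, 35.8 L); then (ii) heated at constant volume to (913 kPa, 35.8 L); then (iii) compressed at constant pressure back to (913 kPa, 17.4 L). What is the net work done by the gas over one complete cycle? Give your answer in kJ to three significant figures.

W_net ≈ -5.34 kJ

Leg (i): W = PᵢVᵢ ln(V_f/Vᵢ) = (15886) ln(35.8/17.4) = 11462 J.
Leg (ii): W = 0.
Leg (iii): W = PΔV = (913)(17.4 − 35.8) = -16799 J.
W_net = 11462 − 16799 = -5338 J.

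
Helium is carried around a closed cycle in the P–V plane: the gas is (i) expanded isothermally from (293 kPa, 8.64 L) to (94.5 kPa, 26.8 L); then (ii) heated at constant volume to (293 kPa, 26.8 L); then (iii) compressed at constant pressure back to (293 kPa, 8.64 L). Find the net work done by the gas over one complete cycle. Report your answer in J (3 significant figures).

Leg (i): W = PᵢVᵢ ln(V_f/Vᵢ) = (2532) ln(26.8/8.64) = 2866 J.
Leg (ii): W = 0.
Leg (iii): W = PΔV = (293)(8.64 − 26.8) = -5321 J.
W_net = 2866 − 5321 = -2455 J.

W_net ≈ -2460 J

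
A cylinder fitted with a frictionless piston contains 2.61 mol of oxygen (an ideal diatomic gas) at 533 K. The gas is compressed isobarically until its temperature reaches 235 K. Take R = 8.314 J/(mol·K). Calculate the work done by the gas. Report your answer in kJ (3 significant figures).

W ≈ -6.47 kJ

Isobaric: W = P ΔV = nR ΔT.
W = (2.61)(8.314)(235 − 533) = -6466 J.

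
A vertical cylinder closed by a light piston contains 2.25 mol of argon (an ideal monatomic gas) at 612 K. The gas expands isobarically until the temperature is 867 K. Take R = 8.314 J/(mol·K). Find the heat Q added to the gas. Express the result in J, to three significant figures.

Q ≈ 11900 J

Isobaric: W = nRΔT = (2.25)(8.314)(255) = 4770 J.
ΔU = nCᵥΔT with Cᵥ = 3R/2: ΔU = (2.25)(12.47)(255) = 7155 J.
Q = ΔU + W = 7155 + 4770 = 11925 J.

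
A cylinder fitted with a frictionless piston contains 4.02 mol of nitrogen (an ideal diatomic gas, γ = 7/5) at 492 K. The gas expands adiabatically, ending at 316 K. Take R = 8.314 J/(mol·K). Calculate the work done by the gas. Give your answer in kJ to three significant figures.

Adiabatic ⇒ Q = 0, so W_by = −ΔU = nCᵥ(T₁ − T₂).
Cᵥ = 5R/2 = 20.79 J/(mol·K).
W = (4.02)(20.79)(492 − 316) = 14706 J.

W ≈ 14.7 kJ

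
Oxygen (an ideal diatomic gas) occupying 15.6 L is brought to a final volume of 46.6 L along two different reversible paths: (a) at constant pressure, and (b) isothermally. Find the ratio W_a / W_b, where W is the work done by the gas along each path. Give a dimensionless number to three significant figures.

W_a / W_b ≈ 1.82

Path (a) isobaric: W = P₁(V₂ − V₁) → W_a/(P₁V₁) = 1.987.
Path (b) isothermal: W = P₁V₁ ln(V₂/V₁) → W_b/(P₁V₁) = 1.094.
W_a / W_b = 1.987 / 1.094 = 1.816.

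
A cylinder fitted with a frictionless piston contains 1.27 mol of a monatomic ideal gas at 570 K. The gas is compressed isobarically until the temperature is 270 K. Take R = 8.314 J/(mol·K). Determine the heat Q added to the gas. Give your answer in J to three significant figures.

Q ≈ -7920 J

Isobaric: W = nRΔT = (1.27)(8.314)(-300) = -3168 J.
ΔU = nCᵥΔT with Cᵥ = 3R/2: ΔU = (1.27)(12.47)(-300) = -4751 J.
Q = ΔU + W = -4751 − 3168 = -7919 J.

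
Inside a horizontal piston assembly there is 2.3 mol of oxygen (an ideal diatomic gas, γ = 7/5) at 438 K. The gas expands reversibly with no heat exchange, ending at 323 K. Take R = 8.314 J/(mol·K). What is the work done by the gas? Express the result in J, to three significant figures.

W ≈ 5500 J

Adiabatic ⇒ Q = 0, so W_by = −ΔU = nCᵥ(T₁ − T₂).
Cᵥ = 5R/2 = 20.79 J/(mol·K).
W = (2.3)(20.79)(438 − 323) = 5498 J.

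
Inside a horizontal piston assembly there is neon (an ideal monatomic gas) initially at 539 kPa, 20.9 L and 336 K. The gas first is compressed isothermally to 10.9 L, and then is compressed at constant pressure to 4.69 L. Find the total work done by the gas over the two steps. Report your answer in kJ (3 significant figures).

Step 1 (isothermal): W = P₁V₁ ln(V₂/V₁) = (11265) ln(10.9/20.9) = -7333 J.
After step 1: P = 1033 kPa, V = 10.9 L, T = 336 K.
Step 2 (isobaric): W = PΔV = (1033 kPa)(4.69 − 10.9 L) = -6418 J.
W_total = -7333 − 6418 = -13751 J.

W_total ≈ -13.8 kJ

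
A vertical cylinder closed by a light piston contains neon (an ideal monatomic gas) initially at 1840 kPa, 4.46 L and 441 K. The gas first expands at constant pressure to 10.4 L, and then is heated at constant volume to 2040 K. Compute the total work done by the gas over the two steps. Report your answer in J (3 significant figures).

Step 1 (isobaric): W = PΔV = (1840 kPa)(10.4 − 4.46 L) = 10930 J.
Step 2 (isochoric): W = 0 (constant volume).
W_total = 10930 + 0 = 10930 J.

W_total ≈ 10900 J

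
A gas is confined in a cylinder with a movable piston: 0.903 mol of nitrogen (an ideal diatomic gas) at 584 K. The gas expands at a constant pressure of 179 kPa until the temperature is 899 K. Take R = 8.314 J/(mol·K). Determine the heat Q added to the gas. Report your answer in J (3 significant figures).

Q ≈ 8280 J

Isobaric: W = nRΔT = (0.903)(8.314)(315) = 2365 J.
ΔU = nCᵥΔT with Cᵥ = 5R/2: ΔU = (0.903)(20.79)(315) = 5912 J.
Q = ΔU + W = 5912 + 2365 = 8277 J.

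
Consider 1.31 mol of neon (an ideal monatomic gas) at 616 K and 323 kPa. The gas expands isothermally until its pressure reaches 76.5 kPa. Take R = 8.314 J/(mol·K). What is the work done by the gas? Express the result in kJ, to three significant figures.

W ≈ 9.66 kJ

Isothermal process: W = nRT ln(V₂/V₁) = nRT ln(P₁/P₂).
W = (1.31)(8.314)(616) × ln(323/76.5)
  = 6709 × ln(4.222) = 6709 × 1.44
W_by_gas = 9663 J.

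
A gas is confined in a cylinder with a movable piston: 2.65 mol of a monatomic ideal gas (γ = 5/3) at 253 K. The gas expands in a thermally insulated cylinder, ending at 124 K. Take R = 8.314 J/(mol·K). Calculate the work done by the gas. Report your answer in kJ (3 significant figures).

Adiabatic ⇒ Q = 0, so W_by = −ΔU = nCᵥ(T₁ − T₂).
Cᵥ = 3R/2 = 12.47 J/(mol·K).
W = (2.65)(12.47)(253 − 124) = 4263 J.

W ≈ 4.26 kJ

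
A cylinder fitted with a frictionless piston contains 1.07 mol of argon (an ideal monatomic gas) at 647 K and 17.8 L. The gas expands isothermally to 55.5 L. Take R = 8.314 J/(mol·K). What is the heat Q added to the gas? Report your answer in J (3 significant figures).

Q ≈ 6550 J

Isothermal ⇒ ΔU = 0, so Q = W = nRT ln(V₂/V₁).
Q = (1.07)(8.314)(647) ln(55.5/17.8) = 5756 × 1.137 = 6545 J.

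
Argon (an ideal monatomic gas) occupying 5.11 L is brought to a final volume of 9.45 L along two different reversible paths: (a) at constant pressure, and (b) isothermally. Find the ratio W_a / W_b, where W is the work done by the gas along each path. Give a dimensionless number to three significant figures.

Path (a) isobaric: W = P₁(V₂ − V₁) → W_a/(P₁V₁) = 0.8493.
Path (b) isothermal: W = P₁V₁ ln(V₂/V₁) → W_b/(P₁V₁) = 0.6148.
W_a / W_b = 0.8493 / 0.6148 = 1.381.

W_a / W_b ≈ 1.38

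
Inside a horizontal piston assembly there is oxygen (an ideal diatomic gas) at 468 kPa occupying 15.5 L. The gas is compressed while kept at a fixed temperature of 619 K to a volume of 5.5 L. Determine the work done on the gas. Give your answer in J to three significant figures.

W ≈ 7520 J

Isothermal: W = nRT ln(V₂/V₁) = P₁V₁ ln(V₂/V₁).
P₁V₁ = (468 kPa)(15.5 L) = 7254 J.
W = 7254 × ln(5.5/15.5) = 7254 × -1.036
W_by_gas = -7516 J; work on gas = −W_by = 7516 J.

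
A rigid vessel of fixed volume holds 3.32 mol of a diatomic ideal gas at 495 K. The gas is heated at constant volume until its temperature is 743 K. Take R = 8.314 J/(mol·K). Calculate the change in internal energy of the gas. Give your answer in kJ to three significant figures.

Constant volume ⇒ W = 0, so Q = ΔU = nCᵥΔT with Cᵥ = 5R/2 = 20.79 J/(mol·K).
ΔU = (3.32)(20.79)(743 − 495) = 17114 J.

ΔU ≈ 17.1 kJ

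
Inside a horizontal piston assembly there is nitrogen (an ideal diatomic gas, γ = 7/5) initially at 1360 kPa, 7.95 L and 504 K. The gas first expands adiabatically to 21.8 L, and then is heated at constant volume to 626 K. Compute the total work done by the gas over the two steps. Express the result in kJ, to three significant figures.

Step 1 (adiabatic): W = (P₁V₁ − P₂V₂)/(γ−1) = (10812 − 7222)/0.4 = 8974 J.
Step 2 (isochoric): W = 0 (constant volume).
W_total = 8974 + 0 = 8974 J.

W_total ≈ 8.97 kJ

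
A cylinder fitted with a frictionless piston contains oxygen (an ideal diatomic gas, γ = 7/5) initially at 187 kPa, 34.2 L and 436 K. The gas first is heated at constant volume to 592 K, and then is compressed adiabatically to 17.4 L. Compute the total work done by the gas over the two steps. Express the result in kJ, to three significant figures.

Step 1 (isochoric): W = 0 (constant volume).
After step 1: P = 253.9 kPa (V unchanged).
Step 2 (adiabatic): W = (P₁V₁ − P₂V₂)/(γ−1) = (8684 − 11379)/0.4 = -6738 J.
W_total = 0 − 6738 = -6738 J.

W_total ≈ -6.74 kJ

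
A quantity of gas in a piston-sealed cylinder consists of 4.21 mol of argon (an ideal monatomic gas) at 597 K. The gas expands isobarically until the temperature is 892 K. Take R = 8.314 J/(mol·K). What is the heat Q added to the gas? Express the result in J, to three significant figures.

Q ≈ 25800 J

Isobaric: W = nRΔT = (4.21)(8.314)(295) = 10326 J.
ΔU = nCᵥΔT with Cᵥ = 3R/2: ΔU = (4.21)(12.47)(295) = 15488 J.
Q = ΔU + W = 15488 + 10326 = 25814 J.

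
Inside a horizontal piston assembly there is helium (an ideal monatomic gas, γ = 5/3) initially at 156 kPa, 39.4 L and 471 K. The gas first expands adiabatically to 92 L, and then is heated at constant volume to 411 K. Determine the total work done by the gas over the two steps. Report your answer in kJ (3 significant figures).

Step 1 (adiabatic): W = (P₁V₁ − P₂V₂)/(γ−1) = (6146 − 3492)/0.667 = 3981 J.
Step 2 (isochoric): W = 0 (constant volume).
W_total = 3981 + 0 = 3981 J.

W_total ≈ 3.98 kJ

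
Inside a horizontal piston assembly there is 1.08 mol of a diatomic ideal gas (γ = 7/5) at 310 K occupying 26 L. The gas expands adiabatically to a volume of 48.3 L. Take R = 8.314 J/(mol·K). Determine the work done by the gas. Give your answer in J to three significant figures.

W ≈ 1530 J

Adiabatic: TV^(γ−1) = const with γ = 7/5.
T₂ = T₁ (V₁/V₂)^(γ−1) = 310 × (26/48.3)^0.4 = 310 × 0.7806 = 242 K.
W_by = nCᵥ(T₁ − T₂) = (1.08)(20.79)(310 − 242) = 1527 J.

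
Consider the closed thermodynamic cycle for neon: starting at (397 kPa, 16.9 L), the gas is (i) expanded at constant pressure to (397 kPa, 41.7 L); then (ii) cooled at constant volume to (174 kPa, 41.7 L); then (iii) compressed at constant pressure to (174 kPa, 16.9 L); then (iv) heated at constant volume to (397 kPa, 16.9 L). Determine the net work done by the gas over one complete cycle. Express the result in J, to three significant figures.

Constant-volume legs do no work.
W(i) = (397)(41.7 − 16.9) = 9846 J; W(iii) = (174)(16.9 − 41.7) = -4315 J.
W_net = 9846 − 4315 = 5530 J (the clockwise enclosed area).

W_net ≈ 5530 J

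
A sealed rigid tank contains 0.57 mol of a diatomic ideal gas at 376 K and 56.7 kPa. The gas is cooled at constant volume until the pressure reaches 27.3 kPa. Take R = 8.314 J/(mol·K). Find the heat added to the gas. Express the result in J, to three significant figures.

Constant volume ⇒ W = 0, so Q = ΔU = nCᵥΔT with Cᵥ = 5R/2 = 20.79 J/(mol·K).
At constant V, T₂/T₁ = P₂/P₁ ⇒ ΔT = T₁(P₂/P₁ − 1) = 376·(27.3/56.7 − 1) = -195 K.
ΔU = (0.57)(20.79)(-195) = -2310 J.

Q ≈ -2310 J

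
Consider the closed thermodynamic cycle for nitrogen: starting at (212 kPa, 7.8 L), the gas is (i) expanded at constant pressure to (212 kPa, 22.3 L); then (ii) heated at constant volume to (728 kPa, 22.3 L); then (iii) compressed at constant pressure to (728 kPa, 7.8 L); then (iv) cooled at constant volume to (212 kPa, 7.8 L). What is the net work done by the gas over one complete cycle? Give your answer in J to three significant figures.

Constant-volume legs do no work.
W(i) = (212)(22.3 − 7.8) = 3074 J; W(iii) = (728)(7.8 − 22.3) = -10556 J.
W_net = 3074 − 10556 = -7482 J (the counter-clockwise enclosed area).

W_net ≈ -7480 J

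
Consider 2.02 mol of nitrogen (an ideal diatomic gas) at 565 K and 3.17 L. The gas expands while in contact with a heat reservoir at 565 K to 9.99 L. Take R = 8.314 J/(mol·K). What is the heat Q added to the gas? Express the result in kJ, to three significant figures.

Q ≈ 10.9 kJ

Isothermal ⇒ ΔU = 0, so Q = W = nRT ln(V₂/V₁).
Q = (2.02)(8.314)(565) ln(9.99/3.17) = 9489 × 1.148 = 10892 J.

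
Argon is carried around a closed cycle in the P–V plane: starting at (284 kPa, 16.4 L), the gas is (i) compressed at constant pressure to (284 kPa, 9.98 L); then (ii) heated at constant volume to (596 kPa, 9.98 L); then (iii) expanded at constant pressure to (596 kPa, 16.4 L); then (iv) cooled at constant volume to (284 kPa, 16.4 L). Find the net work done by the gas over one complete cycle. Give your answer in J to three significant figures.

W_net ≈ 2000 J

Constant-volume legs do no work.
W(i) = (284)(9.98 − 16.4) = -1823 J; W(iii) = (596)(16.4 − 9.98) = 3826 J.
W_net = -1823 + 3826 = 2003 J (the clockwise enclosed area).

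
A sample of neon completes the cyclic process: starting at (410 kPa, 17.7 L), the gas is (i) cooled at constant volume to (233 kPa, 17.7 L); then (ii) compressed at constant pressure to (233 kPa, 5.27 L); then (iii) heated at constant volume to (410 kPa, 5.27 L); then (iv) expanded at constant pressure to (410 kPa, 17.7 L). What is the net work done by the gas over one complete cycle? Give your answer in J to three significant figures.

W_net ≈ 2200 J

Constant-volume legs do no work.
W(ii) = (233)(5.27 − 17.7) = -2896 J; W(iv) = (410)(17.7 − 5.27) = 5096 J.
W_net = -2896 + 5096 = 2200 J (the clockwise enclosed area).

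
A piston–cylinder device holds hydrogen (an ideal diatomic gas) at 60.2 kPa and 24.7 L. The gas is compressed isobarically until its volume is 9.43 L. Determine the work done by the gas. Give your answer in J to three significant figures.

W ≈ -919 J

Isobaric: W = P ΔV.
W = (60.2 kPa)(9.43 − 24.7 L) = (60.2)(-15.27) = -919.3 J.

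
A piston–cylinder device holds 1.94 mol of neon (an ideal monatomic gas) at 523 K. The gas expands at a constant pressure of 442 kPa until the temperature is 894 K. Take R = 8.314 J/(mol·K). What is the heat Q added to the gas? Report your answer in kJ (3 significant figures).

Q ≈ 15.0 kJ

Isobaric: W = nRΔT = (1.94)(8.314)(371) = 5984 J.
ΔU = nCᵥΔT with Cᵥ = 3R/2: ΔU = (1.94)(12.47)(371) = 8976 J.
Q = ΔU + W = 8976 + 5984 = 14960 J.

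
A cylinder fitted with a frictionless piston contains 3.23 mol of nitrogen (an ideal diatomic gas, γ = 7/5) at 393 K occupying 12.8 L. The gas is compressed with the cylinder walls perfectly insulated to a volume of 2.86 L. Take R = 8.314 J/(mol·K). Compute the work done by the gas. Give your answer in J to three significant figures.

W ≈ -21700 J

Adiabatic: TV^(γ−1) = const with γ = 7/5.
T₂ = T₁ (V₁/V₂)^(γ−1) = 393 × (12.8/2.86)^0.4 = 393 × 1.821 = 715.7 K.
W_by = nCᵥ(T₁ − T₂) = (3.23)(20.79)(393 − 715.7) = -21665 J.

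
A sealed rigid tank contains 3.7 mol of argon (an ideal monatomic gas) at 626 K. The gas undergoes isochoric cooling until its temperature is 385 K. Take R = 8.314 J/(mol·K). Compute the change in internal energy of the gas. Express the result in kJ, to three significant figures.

Constant volume ⇒ W = 0, so Q = ΔU = nCᵥΔT with Cᵥ = 3R/2 = 12.47 J/(mol·K).
ΔU = (3.7)(12.47)(385 − 626) = -11120 J.

ΔU ≈ -11.1 kJ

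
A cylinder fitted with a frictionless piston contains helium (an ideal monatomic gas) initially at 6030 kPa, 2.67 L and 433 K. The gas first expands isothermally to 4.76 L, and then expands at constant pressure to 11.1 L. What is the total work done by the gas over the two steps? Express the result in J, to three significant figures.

W_total ≈ 30800 J

Step 1 (isothermal): W = P₁V₁ ln(V₂/V₁) = (16100) ln(4.76/2.67) = 9309 J.
After step 1: P = 3382 kPa, V = 4.76 L, T = 433 K.
Step 2 (isobaric): W = PΔV = (3382 kPa)(11.1 − 4.76 L) = 21444 J.
W_total = 9309 + 21444 = 30753 J.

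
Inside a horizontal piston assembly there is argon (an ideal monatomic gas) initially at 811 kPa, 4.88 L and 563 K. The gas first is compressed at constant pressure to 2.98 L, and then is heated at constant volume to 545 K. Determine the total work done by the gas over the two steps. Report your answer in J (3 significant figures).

W_total ≈ -1540 J

Step 1 (isobaric): W = PΔV = (811 kPa)(2.98 − 4.88 L) = -1541 J.
Step 2 (isochoric): W = 0 (constant volume).
W_total = -1541 + 0 = -1541 J.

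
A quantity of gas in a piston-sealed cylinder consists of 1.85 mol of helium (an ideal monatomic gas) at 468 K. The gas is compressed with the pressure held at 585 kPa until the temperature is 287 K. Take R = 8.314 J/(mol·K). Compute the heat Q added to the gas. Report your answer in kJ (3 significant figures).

Q ≈ -6.96 kJ

Isobaric: W = nRΔT = (1.85)(8.314)(-181) = -2784 J.
ΔU = nCᵥΔT with Cᵥ = 3R/2: ΔU = (1.85)(12.47)(-181) = -4176 J.
Q = ΔU + W = -4176 − 2784 = -6960 J.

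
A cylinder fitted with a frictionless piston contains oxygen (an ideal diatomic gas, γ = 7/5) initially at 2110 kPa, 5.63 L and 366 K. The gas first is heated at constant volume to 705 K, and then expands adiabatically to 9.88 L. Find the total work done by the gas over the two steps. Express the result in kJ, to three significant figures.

W_total ≈ 11.5 kJ

Step 1 (isochoric): W = 0 (constant volume).
After step 1: P = 4064 kPa (V unchanged).
Step 2 (adiabatic): W = (P₁V₁ − P₂V₂)/(γ−1) = (22882 − 18273)/0.4 = 11524 J.
W_total = 0 + 11524 = 11524 J.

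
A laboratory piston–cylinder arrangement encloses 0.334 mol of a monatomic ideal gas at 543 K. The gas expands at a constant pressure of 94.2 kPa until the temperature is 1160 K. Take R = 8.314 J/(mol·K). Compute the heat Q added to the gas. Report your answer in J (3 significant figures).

Isobaric: W = nRΔT = (0.334)(8.314)(617) = 1713 J.
ΔU = nCᵥΔT with Cᵥ = 3R/2: ΔU = (0.334)(12.47)(617) = 2570 J.
Q = ΔU + W = 2570 + 1713 = 4283 J.

Q ≈ 4280 J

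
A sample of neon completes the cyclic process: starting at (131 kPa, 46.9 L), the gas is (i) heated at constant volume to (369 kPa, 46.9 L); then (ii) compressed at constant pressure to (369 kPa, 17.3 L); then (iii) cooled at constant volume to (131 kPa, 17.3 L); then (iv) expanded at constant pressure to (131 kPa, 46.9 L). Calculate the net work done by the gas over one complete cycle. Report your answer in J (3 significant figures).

W_net ≈ -7040 J

Constant-volume legs do no work.
W(ii) = (369)(17.3 − 46.9) = -10922 J; W(iv) = (131)(46.9 − 17.3) = 3878 J.
W_net = -10922 + 3878 = -7045 J (the counter-clockwise enclosed area).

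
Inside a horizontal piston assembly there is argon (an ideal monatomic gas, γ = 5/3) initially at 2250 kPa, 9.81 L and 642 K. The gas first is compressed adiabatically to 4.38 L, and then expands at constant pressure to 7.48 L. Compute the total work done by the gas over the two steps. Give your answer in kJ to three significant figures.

W_total ≈ 3.17 kJ

Step 1 (adiabatic): W = (P₁V₁ − P₂V₂)/(γ−1) = (22072 − 37785)/0.667 = -23568 J.
After step 1: P = 8627 kPa, V = 4.38 L, T = 1099 K.
Step 2 (isobaric): W = PΔV = (8627 kPa)(7.48 − 4.38 L) = 26743 J.
W_total = -23568 + 26743 = 3174 J.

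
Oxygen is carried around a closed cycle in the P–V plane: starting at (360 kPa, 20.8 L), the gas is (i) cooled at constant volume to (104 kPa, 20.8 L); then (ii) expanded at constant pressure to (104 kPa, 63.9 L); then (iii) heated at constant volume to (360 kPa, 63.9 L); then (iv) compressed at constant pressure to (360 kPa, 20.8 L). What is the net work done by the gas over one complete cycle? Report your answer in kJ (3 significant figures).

W_net ≈ -11.0 kJ

Constant-volume legs do no work.
W(ii) = (104)(63.9 − 20.8) = 4482 J; W(iv) = (360)(20.8 − 63.9) = -15516 J.
W_net = 4482 − 15516 = -11034 J (the counter-clockwise enclosed area).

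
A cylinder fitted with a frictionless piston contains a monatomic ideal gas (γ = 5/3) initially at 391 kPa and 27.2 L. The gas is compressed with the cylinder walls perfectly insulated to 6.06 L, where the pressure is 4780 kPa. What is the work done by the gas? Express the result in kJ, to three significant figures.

W ≈ -27.5 kJ

Adiabatic: W = (P₁V₁ − P₂V₂)/(γ − 1) with γ = 5/3.
P₁V₁ = 10635 J, P₂V₂ = 28967 J.
W = (10635 − 28967) / 0.6667 = -27497 J.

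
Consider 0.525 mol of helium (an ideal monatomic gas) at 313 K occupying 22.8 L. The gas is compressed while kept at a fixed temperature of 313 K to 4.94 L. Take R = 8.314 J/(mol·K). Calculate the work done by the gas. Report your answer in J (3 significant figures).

Isothermal: W = nRT ln(V₂/V₁).
W = (0.525)(8.314)(313) × ln(4.94/22.8)
  = 1366 × -1.529
W_by_gas = -2089 J.

W ≈ -2090 J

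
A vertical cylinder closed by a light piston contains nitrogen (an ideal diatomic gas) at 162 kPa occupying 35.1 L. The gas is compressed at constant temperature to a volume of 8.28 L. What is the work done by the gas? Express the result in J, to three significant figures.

Isothermal: W = nRT ln(V₂/V₁) = P₁V₁ ln(V₂/V₁).
P₁V₁ = (162 kPa)(35.1 L) = 5686 J.
W = 5686 × ln(8.28/35.1) = 5686 × -1.444
W_by_gas = -8213 J.

W ≈ -8210 J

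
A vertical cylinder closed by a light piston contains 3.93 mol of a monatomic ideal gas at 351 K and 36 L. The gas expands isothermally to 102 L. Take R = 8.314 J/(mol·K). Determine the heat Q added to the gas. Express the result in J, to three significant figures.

Isothermal ⇒ ΔU = 0, so Q = W = nRT ln(V₂/V₁).
Q = (3.93)(8.314)(351) ln(102/36) = 11469 × 1.041 = 11944 J.

Q ≈ 11900 J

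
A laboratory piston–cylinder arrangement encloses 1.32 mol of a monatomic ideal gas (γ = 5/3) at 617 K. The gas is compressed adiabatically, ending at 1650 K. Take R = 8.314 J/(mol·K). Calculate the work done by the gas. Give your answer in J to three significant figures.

W ≈ -17000 J

Adiabatic ⇒ Q = 0, so W_by = −ΔU = nCᵥ(T₁ − T₂).
Cᵥ = 3R/2 = 12.47 J/(mol·K).
W = (1.32)(12.47)(617 − 1650) = -17005 J.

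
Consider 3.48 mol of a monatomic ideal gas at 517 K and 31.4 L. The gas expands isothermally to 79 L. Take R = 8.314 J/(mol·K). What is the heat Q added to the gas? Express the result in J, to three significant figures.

Q ≈ 13800 J

Isothermal ⇒ ΔU = 0, so Q = W = nRT ln(V₂/V₁).
Q = (3.48)(8.314)(517) ln(79/31.4) = 14958 × 0.9226 = 13801 J.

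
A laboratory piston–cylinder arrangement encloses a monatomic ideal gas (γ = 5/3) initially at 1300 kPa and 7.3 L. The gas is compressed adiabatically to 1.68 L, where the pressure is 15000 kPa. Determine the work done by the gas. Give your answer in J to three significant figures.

W ≈ -23600 J

Adiabatic: W = (P₁V₁ − P₂V₂)/(γ − 1) with γ = 5/3.
P₁V₁ = 9490 J, P₂V₂ = 25200 J.
W = (9490 − 25200) / 0.6667 = -23565 J.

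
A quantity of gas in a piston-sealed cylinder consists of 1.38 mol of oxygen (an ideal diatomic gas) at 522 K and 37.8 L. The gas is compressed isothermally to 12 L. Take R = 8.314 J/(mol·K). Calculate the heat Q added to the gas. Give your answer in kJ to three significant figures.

Q ≈ -6.87 kJ

Isothermal ⇒ ΔU = 0, so Q = W = nRT ln(V₂/V₁).
Q = (1.38)(8.314)(522) ln(12/37.8) = 5989 × -1.147 = -6872 J.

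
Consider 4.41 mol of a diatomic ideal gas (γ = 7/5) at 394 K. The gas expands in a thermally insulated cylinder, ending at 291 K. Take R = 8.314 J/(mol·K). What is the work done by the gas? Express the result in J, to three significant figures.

Adiabatic ⇒ Q = 0, so W_by = −ΔU = nCᵥ(T₁ − T₂).
Cᵥ = 5R/2 = 20.79 J/(mol·K).
W = (4.41)(20.79)(394 − 291) = 9441 J.

W ≈ 9440 J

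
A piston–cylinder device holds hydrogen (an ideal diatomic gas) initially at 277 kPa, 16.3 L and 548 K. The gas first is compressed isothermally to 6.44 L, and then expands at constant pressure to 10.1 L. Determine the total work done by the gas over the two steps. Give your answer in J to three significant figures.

Step 1 (isothermal): W = P₁V₁ ln(V₂/V₁) = (4515) ln(6.44/16.3) = -4193 J.
After step 1: P = 701.1 kPa, V = 6.44 L, T = 548 K.
Step 2 (isobaric): W = PΔV = (701.1 kPa)(10.1 − 6.44 L) = 2566 J.
W_total = -4193 + 2566 = -1627 J.

W_total ≈ -1630 J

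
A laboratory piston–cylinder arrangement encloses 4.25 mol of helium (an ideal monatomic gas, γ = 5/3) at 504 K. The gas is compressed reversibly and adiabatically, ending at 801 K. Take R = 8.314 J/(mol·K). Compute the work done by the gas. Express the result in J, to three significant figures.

Adiabatic ⇒ Q = 0, so W_by = −ΔU = nCᵥ(T₁ − T₂).
Cᵥ = 3R/2 = 12.47 J/(mol·K).
W = (4.25)(12.47)(504 − 801) = -15742 J.

W ≈ -15700 J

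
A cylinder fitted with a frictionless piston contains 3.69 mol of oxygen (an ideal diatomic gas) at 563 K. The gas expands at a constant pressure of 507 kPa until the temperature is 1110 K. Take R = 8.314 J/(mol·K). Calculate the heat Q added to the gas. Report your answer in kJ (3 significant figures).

Isobaric: W = nRΔT = (3.69)(8.314)(547) = 16781 J.
ΔU = nCᵥΔT with Cᵥ = 5R/2: ΔU = (3.69)(20.79)(547) = 41953 J.
Q = ΔU + W = 41953 + 16781 = 58734 J.

Q ≈ 58.7 kJ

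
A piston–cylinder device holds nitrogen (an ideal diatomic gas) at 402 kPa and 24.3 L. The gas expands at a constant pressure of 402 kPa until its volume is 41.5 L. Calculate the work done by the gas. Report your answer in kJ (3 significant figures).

Isobaric: W = P ΔV.
W = (402 kPa)(41.5 − 24.3 L) = (402)(17.2) = 6914 J.

W ≈ 6.91 kJ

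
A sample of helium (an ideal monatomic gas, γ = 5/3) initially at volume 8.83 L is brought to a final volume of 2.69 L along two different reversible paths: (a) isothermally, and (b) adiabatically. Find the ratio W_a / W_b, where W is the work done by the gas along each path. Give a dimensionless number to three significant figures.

Path (a) isothermal: W = P₁V₁ ln(V₂/V₁) → W_a/(P₁V₁) = -1.189.
Path (b) adiabatic: W = P₁V₁(1 − (V₁/V₂)^(γ−1))/(γ−1) → W_b/(P₁V₁) = -1.813.
W_a / W_b = -1.189 / -1.813 = 0.6556.

W_a / W_b ≈ 0.656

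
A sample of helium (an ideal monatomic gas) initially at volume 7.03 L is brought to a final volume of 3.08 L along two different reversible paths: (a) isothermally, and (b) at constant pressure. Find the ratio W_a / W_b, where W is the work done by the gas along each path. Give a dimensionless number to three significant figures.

W_a / W_b ≈ 1.47

Path (a) isothermal: W = P₁V₁ ln(V₂/V₁) → W_a/(P₁V₁) = -0.8253.
Path (b) isobaric: W = P₁(V₂ − V₁) → W_b/(P₁V₁) = -0.5619.
W_a / W_b = -0.8253 / -0.5619 = 1.469.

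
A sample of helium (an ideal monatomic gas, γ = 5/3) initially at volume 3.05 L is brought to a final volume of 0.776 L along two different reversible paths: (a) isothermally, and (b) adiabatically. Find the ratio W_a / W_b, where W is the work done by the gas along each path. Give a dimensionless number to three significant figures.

Path (a) isothermal: W = P₁V₁ ln(V₂/V₁) → W_a/(P₁V₁) = -1.369.
Path (b) adiabatic: W = P₁V₁(1 − (V₁/V₂)^(γ−1))/(γ−1) → W_b/(P₁V₁) = -2.236.
W_a / W_b = -1.369 / -2.236 = 0.6122.

W_a / W_b ≈ 0.612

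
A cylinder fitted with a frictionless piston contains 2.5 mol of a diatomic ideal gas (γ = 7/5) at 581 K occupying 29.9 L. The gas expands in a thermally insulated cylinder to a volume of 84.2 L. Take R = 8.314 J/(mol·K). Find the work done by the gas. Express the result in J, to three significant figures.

W ≈ 10200 J

Adiabatic: TV^(γ−1) = const with γ = 7/5.
T₂ = T₁ (V₁/V₂)^(γ−1) = 581 × (29.9/84.2)^0.4 = 581 × 0.6609 = 384 K.
W_by = nCᵥ(T₁ − T₂) = (2.5)(20.79)(581 − 384) = 10237 J.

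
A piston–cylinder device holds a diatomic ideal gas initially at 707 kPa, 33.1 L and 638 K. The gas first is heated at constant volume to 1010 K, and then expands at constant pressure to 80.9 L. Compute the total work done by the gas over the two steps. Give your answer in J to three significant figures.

W_total ≈ 53500 J

Step 1 (isochoric): W = 0 (constant volume).
After step 1: P = 1119 kPa (V unchanged).
Step 2 (isobaric): W = PΔV = (1119 kPa)(80.9 − 33.1 L) = 53499 J.
W_total = 0 + 53499 = 53499 J.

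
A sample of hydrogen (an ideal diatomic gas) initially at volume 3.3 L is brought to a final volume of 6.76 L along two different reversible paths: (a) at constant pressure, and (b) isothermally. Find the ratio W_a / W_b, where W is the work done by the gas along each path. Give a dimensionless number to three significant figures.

W_a / W_b ≈ 1.46

Path (a) isobaric: W = P₁(V₂ − V₁) → W_a/(P₁V₁) = 1.048.
Path (b) isothermal: W = P₁V₁ ln(V₂/V₁) → W_b/(P₁V₁) = 0.7171.
W_a / W_b = 1.048 / 0.7171 = 1.462.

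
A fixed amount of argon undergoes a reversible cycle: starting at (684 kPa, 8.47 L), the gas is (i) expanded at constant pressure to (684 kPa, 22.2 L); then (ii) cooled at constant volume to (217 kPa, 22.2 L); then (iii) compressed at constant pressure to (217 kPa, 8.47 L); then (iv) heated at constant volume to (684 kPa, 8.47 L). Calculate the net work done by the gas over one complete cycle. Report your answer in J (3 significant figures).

W_net ≈ 6410 J

Constant-volume legs do no work.
W(i) = (684)(22.2 − 8.47) = 9391 J; W(iii) = (217)(8.47 − 22.2) = -2979 J.
W_net = 9391 − 2979 = 6412 J (the clockwise enclosed area).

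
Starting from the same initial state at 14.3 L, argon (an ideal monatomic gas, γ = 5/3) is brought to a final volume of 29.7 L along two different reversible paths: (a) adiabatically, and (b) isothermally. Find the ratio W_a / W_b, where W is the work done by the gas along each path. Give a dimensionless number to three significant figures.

Path (a) adiabatic: W = P₁V₁(1 − (V₁/V₂)^(γ−1))/(γ−1) → W_a/(P₁V₁) = 0.5785.
Path (b) isothermal: W = P₁V₁ ln(V₂/V₁) → W_b/(P₁V₁) = 0.7309.
W_a / W_b = 0.5785 / 0.7309 = 0.7916.

W_a / W_b ≈ 0.792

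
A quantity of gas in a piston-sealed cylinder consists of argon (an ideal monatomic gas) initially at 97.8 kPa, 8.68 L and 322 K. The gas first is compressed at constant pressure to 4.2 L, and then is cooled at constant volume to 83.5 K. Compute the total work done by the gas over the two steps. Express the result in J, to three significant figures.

W_total ≈ -438 J

Step 1 (isobaric): W = PΔV = (97.8 kPa)(4.2 − 8.68 L) = -438.1 J.
Step 2 (isochoric): W = 0 (constant volume).
W_total = -438.1 + 0 = -438.1 J.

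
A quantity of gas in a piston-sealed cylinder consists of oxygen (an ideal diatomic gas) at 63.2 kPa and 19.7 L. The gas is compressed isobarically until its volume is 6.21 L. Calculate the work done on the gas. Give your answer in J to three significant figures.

W ≈ 853 J

Isobaric: W = P ΔV.
W = (63.2 kPa)(6.21 − 19.7 L) = (63.2)(-13.49) = -852.6 J.
Work on gas = −W_by = 852.6 J.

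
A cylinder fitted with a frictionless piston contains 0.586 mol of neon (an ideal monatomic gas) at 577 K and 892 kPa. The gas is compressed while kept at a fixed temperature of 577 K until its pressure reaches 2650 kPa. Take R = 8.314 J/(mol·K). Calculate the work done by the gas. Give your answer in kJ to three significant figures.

Isothermal process: W = nRT ln(V₂/V₁) = nRT ln(P₁/P₂).
W = (0.586)(8.314)(577) × ln(892/2650)
  = 2811 × ln(0.3366) = 2811 × -1.089
W_by_gas = -3061 J.

W ≈ -3.06 kJ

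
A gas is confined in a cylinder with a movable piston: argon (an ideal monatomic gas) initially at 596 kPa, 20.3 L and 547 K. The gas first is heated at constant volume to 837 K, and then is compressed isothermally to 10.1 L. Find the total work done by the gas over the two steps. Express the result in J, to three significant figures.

W_total ≈ -12900 J

Step 1 (isochoric): W = 0 (constant volume).
After step 1: P = 912 kPa (V unchanged).
Step 2 (isothermal): W = P₁V₁ ln(V₂/V₁) = (18513) ln(10.1/20.3) = -12924 J.
W_total = 0 − 12924 = -12924 J.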